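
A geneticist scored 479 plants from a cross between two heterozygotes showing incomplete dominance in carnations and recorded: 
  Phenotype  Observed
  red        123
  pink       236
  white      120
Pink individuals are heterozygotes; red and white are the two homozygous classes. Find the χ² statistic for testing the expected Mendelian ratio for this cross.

0.140

With incomplete dominance, a heterozygote × heterozygote cross gives a 1:2:1 phenotypic ratio.
The 1:2:1 ratio has 4 parts, so with N = 479 the expected counts are:
  red: 479 × 1/4 = 119.75
  pink: 479 × 2/4 = 239.5
  white: 479 × 1/4 = 119.75
χ² = Σ (O − E)² / E
  red: (123 − 119.75)² / 119.75 = 0.0882
  pink: (236 − 239.5)² / 239.5 = 0.0511
  white: (120 − 119.75)² / 119.75 = 0.0005
χ² = 0.0882 + 0.0511 + 0.0005 = 0.1398 ≈ 0.140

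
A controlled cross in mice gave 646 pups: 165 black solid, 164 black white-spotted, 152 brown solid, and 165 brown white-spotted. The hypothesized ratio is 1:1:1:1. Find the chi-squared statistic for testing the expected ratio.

Expected counts for N = 646 under a 1:1:1:1 ratio (total parts = 4):
  black solid: 646 × 1/4 = 161.5
  black white-spotted: 646 × 1/4 = 161.5
  brown solid: 646 × 1/4 = 161.5
  brown white-spotted: 646 × 1/4 = 161.5
χ² = Σ (O − E)² / E
  black solid: (165 − 161.5)² / 161.5 = 0.0759
  black white-spotted: (164 − 161.5)² / 161.5 = 0.0387
  brown solid: (152 − 161.5)² / 161.5 = 0.5588
  brown white-spotted: (165 − 161.5)² / 161.5 = 0.0759
χ² = 0.0759 + 0.0387 + 0.5588 + 0.0759 = 0.7493 ≈ 0.749

0.749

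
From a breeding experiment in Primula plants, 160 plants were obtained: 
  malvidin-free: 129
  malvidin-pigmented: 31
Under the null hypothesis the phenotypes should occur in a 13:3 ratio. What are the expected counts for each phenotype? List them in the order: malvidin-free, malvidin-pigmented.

130, 30

Total ratio parts = 16. Expected numbers out of 160:
  malvidin-free: 160 × 13/16 = 130
  malvidin-pigmented: 160 × 3/16 = 30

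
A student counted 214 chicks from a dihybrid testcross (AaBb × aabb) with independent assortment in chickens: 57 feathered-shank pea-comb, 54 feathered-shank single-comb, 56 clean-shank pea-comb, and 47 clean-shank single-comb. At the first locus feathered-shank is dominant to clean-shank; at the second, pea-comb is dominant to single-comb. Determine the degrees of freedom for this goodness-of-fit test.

A dihybrid testcross with independent assortment gives a 1:1:1:1 ratio.
A goodness-of-fit test with 4 phenotype classes has df = 4 − 1 = 3.

3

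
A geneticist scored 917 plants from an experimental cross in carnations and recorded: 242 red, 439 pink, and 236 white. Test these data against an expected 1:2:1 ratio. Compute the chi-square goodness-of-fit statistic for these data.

1.737

Under the 1:2:1 hypothesis (Σ ratio = 4, N = 917):
  red: 917 × 1/4 = 229.25
  pink: 917 × 2/4 = 458.5
  white: 917 × 1/4 = 229.25
χ² = Σ (O − E)² / E
  red: (242 − 229.25)² / 229.25 = 0.7091
  pink: (439 − 458.5)² / 458.5 = 0.8293
  white: (236 − 229.25)² / 229.25 = 0.1987
χ² = 0.7091 + 0.8293 + 0.1987 = 1.7371 ≈ 1.737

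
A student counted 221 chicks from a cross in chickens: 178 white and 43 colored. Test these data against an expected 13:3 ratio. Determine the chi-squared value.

Under the 13:3 hypothesis (Σ ratio = 16, N = 221):
  white: 221 × 13/16 = 179.5625
  colored: 221 × 3/16 = 41.4375
χ² = Σ (O − E)² / E
  white: (178 − 179.5625)² / 179.5625 = 0.0136
  colored: (43 − 41.4375)² / 41.4375 = 0.0589
χ² = 0.0136 + 0.0589 = 0.0725 ≈ 0.073

0.073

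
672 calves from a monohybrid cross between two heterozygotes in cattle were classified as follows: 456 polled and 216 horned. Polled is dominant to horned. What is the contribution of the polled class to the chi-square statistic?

4.571

For a monohybrid cross between heterozygotes with complete dominance, the expected phenotypic ratio is 3:1.
Under the 3:1 hypothesis (Σ ratio = 4, N = 672):
  polled: 672 × 3/4 = 504
  horned: 672 × 1/4 = 168
Contribution of polled: (456 − 504)² / 504 = 4.5714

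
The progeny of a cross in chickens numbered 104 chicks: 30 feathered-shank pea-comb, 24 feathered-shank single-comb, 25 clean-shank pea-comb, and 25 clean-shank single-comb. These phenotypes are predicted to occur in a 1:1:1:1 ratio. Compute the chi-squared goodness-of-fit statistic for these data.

0.846

Under the 1:1:1:1 hypothesis (Σ ratio = 4, N = 104):
  feathered-shank pea-comb: 104 × 1/4 = 26
  feathered-shank single-comb: 104 × 1/4 = 26
  clean-shank pea-comb: 104 × 1/4 = 26
  clean-shank single-comb: 104 × 1/4 = 26
χ² = Σ (O − E)² / E
  feathered-shank pea-comb: (30 − 26)² / 26 = 0.6154
  feathered-shank single-comb: (24 − 26)² / 26 = 0.1538
  clean-shank pea-comb: (25 − 26)² / 26 = 0.0385
  clean-shank single-comb: (25 − 26)² / 26 = 0.0385
χ² = 0.6154 + 0.1538 + 0.0385 + 0.0385 = 0.8462 ≈ 0.846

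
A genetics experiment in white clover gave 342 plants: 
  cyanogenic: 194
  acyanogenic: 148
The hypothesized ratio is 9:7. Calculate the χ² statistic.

0.031

Expected counts for N = 342 under a 9:7 ratio (total parts = 16):
  cyanogenic: 342 × 9/16 = 192.375
  acyanogenic: 342 × 7/16 = 149.625
χ² = Σ (O − E)² / E
  cyanogenic: (194 − 192.375)² / 192.375 = 0.0137
  acyanogenic: (148 − 149.625)² / 149.625 = 0.0176
χ² = 0.0137 + 0.0176 = 0.0313 ≈ 0.031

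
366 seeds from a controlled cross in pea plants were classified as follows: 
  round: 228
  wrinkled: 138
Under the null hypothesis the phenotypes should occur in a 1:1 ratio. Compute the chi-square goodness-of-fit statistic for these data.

22.131

Under the 1:1 hypothesis (Σ ratio = 2, N = 366):
  round: 366 × 1/2 = 183
  wrinkled: 366 × 1/2 = 183
χ² = Σ (O − E)² / E
  round: (228 − 183)² / 183 = 11.0656
  wrinkled: (138 − 183)² / 183 = 11.0656
χ² = 11.0656 + 11.0656 = 22.1312 ≈ 22.131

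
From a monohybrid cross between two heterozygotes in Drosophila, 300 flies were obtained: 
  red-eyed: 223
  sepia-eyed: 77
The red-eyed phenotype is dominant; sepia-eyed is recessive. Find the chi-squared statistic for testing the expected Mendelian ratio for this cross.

For a monohybrid cross between heterozygotes with complete dominance, the expected phenotypic ratio is 3:1.
The 3:1 ratio has 4 parts, so with N = 300 the expected counts are:
  red-eyed: 300 × 3/4 = 225
  sepia-eyed: 300 × 1/4 = 75
χ² = Σ (O − E)² / E
  red-eyed: (223 − 225)² / 225 = 0.0178
  sepia-eyed: (77 − 75)² / 75 = 0.0533
χ² = 0.0178 + 0.0533 = 0.0711 ≈ 0.071

0.071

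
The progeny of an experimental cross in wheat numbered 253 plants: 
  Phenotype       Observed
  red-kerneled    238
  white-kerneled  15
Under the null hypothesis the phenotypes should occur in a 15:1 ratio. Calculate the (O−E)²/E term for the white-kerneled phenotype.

The 15:1 ratio has 16 parts, so with N = 253 the expected counts are:
  red-kerneled: 253 × 15/16 = 237.1875
  white-kerneled: 253 × 1/16 = 15.8125
Contribution of white-kerneled: (15 − 15.8125)² / 15.8125 = 0.0417

0.042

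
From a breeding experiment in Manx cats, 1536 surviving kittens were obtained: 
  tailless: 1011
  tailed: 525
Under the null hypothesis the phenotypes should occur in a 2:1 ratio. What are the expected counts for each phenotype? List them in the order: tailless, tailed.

1024, 512

Expected counts for N = 1536 under a 2:1 ratio (total parts = 3):
  tailless: 1536 × 2/3 = 1024
  tailed: 1536 × 1/3 = 512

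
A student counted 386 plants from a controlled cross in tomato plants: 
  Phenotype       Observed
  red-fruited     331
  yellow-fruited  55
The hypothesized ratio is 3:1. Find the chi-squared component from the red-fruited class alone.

Total ratio parts = 4. Expected numbers out of 386:
  red-fruited: 386 × 3/4 = 289.5
  yellow-fruited: 386 × 1/4 = 96.5
Contribution of red-fruited: (331 − 289.5)² / 289.5 = 5.9491

5.949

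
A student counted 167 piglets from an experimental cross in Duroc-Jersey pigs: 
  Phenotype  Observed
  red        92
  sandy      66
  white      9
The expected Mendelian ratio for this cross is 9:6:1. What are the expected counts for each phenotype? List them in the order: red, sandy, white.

93.9375, 62.625, 10.4375

The 9:6:1 ratio has 16 parts, so with N = 167 the expected counts are:
  red: 167 × 9/16 = 93.9375
  sandy: 167 × 6/16 = 62.625
  white: 167 × 1/16 = 10.4375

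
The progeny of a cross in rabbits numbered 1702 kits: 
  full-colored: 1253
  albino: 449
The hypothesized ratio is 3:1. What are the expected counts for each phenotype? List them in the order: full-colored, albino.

1276.5, 425.5

Expected counts for N = 1702 under a 3:1 ratio (total parts = 4):
  full-colored: 1702 × 3/4 = 1276.5
  albino: 1702 × 1/4 = 425.5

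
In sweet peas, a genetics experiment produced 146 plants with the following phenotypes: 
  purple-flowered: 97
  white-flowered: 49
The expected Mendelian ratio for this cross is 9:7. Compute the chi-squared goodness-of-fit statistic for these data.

6.158

Under the 9:7 hypothesis (Σ ratio = 16, N = 146):
  purple-flowered: 146 × 9/16 = 82.125
  white-flowered: 146 × 7/16 = 63.875
χ² = Σ (O − E)² / E
  purple-flowered: (97 − 82.125)² / 82.125 = 2.6943
  white-flowered: (49 − 63.875)² / 63.875 = 3.4640
χ² = 2.6943 + 3.4640 = 6.1583 ≈ 6.158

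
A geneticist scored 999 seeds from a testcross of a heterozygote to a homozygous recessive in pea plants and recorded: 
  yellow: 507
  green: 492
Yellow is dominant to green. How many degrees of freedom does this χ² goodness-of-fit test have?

A testcross of a heterozygote (Aa × aa) gives a 1:1 phenotypic ratio.
A goodness-of-fit test with 2 phenotype classes has df = 2 − 1 = 1.

1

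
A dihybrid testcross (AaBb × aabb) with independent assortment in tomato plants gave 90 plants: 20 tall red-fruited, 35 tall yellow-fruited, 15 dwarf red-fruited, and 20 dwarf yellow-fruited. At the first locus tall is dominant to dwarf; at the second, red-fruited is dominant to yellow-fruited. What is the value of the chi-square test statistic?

10.000

A dihybrid testcross with independent assortment gives a 1:1:1:1 ratio.
Expected counts for N = 90 under a 1:1:1:1 ratio (total parts = 4):
  tall red-fruited: 90 × 1/4 = 22.5
  tall yellow-fruited: 90 × 1/4 = 22.5
  dwarf red-fruited: 90 × 1/4 = 22.5
  dwarf yellow-fruited: 90 × 1/4 = 22.5
χ² = Σ (O − E)² / E
  tall red-fruited: (20 − 22.5)² / 22.5 = 0.2778
  tall yellow-fruited: (35 − 22.5)² / 22.5 = 6.9444
  dwarf red-fruited: (15 − 22.5)² / 22.5 = 2.5000
  dwarf yellow-fruited: (20 − 22.5)² / 22.5 = 0.2778
χ² = 0.2778 + 6.9444 + 2.5000 + 0.2778 = 10.000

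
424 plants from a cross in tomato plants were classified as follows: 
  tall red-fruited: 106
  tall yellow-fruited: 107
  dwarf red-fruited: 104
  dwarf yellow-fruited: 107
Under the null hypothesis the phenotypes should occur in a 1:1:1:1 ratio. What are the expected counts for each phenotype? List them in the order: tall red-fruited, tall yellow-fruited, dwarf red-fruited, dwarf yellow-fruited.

Under the 1:1:1:1 hypothesis (Σ ratio = 4, N = 424):
  tall red-fruited: 424 × 1/4 = 106
  tall yellow-fruited: 424 × 1/4 = 106
  dwarf red-fruited: 424 × 1/4 = 106
  dwarf yellow-fruited: 424 × 1/4 = 106

106, 106, 106, 106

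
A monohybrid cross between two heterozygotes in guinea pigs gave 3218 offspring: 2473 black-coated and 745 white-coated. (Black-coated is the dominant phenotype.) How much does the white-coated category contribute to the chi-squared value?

4.401

For a monohybrid cross between heterozygotes with complete dominance, the expected phenotypic ratio is 3:1.
Under the 3:1 hypothesis (Σ ratio = 4, N = 3218):
  black-coated: 3218 × 3/4 = 2413.5
  white-coated: 3218 × 1/4 = 804.5
Contribution of white-coated: (745 − 804.5)² / 804.5 = 4.4006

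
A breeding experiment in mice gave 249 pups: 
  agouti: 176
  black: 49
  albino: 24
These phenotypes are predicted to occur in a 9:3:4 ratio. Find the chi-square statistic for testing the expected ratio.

Under the 9:3:4 hypothesis (Σ ratio = 16, N = 249):
  agouti: 249 × 9/16 = 140.0625
  black: 249 × 3/16 = 46.6875
  albino: 249 × 4/16 = 62.25
χ² = Σ (O − E)² / E
  agouti: (176 − 140.0625)² / 140.0625 = 9.2209
  black: (49 − 46.6875)² / 46.6875 = 0.1145
  albino: (24 − 62.25)² / 62.25 = 23.5030
χ² = 9.2209 + 0.1145 + 23.5030 = 32.8384 ≈ 32.838

32.838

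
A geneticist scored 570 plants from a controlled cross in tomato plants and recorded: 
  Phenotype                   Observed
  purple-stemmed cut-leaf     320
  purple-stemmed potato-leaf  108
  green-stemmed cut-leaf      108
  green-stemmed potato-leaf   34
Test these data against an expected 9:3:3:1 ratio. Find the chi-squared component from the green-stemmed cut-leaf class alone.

The 9:3:3:1 ratio has 16 parts, so with N = 570 the expected counts are:
  purple-stemmed cut-leaf: 570 × 9/16 = 320.625
  purple-stemmed potato-leaf: 570 × 3/16 = 106.875
  green-stemmed cut-leaf: 570 × 3/16 = 106.875
  green-stemmed potato-leaf: 570 × 1/16 = 35.625
Contribution of green-stemmed cut-leaf: (108 − 106.875)² / 106.875 = 0.0118

0.012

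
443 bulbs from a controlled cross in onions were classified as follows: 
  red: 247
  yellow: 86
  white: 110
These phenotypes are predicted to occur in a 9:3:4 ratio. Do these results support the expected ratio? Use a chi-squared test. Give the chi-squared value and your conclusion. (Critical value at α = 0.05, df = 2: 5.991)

0.128; consistent

Under the 9:3:4 hypothesis (Σ ratio = 16, N = 443):
  red: 443 × 9/16 = 249.1875
  yellow: 443 × 3/16 = 83.0625
  white: 443 × 4/16 = 110.75
χ² = Σ (O − E)² / E
  red: (247 − 249.1875)² / 249.1875 = 0.0192
  yellow: (86 − 83.0625)² / 83.0625 = 0.1039
  white: (110 − 110.75)² / 110.75 = 0.0051
χ² = 0.0192 + 0.1039 + 0.0051 = 0.1282 ≈ 0.128
Degrees of freedom = 3 − 1 = 2; critical value at α = 0.05 is 5.991.
Since 0.128 < 5.991, we fail to reject the null hypothesis — the data are consistent with the 9:3:4 ratio.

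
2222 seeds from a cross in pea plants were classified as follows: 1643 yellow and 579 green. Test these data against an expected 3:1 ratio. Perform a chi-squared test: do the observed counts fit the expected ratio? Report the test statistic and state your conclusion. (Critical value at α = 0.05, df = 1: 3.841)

1.326; consistent

Expected counts for N = 2222 under a 3:1 ratio (total parts = 4):
  yellow: 2222 × 3/4 = 1666.5
  green: 2222 × 1/4 = 555.5
χ² = Σ (O − E)² / E
  yellow: (1643 − 1666.5)² / 1666.5 = 0.3314
  green: (579 − 555.5)² / 555.5 = 0.9941
χ² = 0.3314 + 0.9941 = 1.3255 ≈ 1.326
Degrees of freedom = 2 − 1 = 1; critical value at α = 0.05 is 3.841.
Since 1.326 < 3.841, we fail to reject the null hypothesis — the data are consistent with the 3:1 ratio.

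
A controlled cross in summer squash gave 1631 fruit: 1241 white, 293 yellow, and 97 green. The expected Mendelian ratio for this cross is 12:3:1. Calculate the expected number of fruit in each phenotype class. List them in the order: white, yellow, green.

Expected counts for N = 1631 under a 12:3:1 ratio (total parts = 16):
  white: 1631 × 12/16 = 1223.25
  yellow: 1631 × 3/16 = 305.8125
  green: 1631 × 1/16 = 101.9375

1223.25, 305.8125, 101.9375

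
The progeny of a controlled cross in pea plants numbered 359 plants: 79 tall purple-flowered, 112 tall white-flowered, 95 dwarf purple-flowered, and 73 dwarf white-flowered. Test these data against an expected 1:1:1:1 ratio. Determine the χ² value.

Under the 1:1:1:1 hypothesis (Σ ratio = 4, N = 359):
  tall purple-flowered: 359 × 1/4 = 89.75
  tall white-flowered: 359 × 1/4 = 89.75
  dwarf purple-flowered: 359 × 1/4 = 89.75
  dwarf white-flowered: 359 × 1/4 = 89.75
χ² = Σ (O − E)² / E
  tall purple-flowered: (79 − 89.75)² / 89.75 = 1.2876
  tall white-flowered: (112 − 89.75)² / 89.75 = 5.5160
  dwarf purple-flowered: (95 − 89.75)² / 89.75 = 0.3071
  dwarf white-flowered: (73 − 89.75)² / 89.75 = 3.1260
χ² = 1.2876 + 5.5160 + 0.3071 + 3.1260 = 10.2367 ≈ 10.237

10.237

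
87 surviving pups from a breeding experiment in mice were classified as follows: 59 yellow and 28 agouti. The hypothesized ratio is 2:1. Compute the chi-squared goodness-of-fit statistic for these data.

0.052

Expected counts for N = 87 under a 2:1 ratio (total parts = 3):
  yellow: 87 × 2/3 = 58
  agouti: 87 × 1/3 = 29
χ² = Σ (O − E)² / E
  yellow: (59 − 58)² / 58 = 0.0172
  agouti: (28 − 29)² / 29 = 0.0345
χ² = 0.0172 + 0.0345 = 0.0517 ≈ 0.052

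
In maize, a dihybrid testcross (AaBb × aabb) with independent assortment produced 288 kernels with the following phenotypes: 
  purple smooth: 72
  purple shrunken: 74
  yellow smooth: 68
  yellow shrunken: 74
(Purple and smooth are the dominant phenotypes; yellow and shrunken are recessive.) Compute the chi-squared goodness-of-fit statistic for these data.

0.333

A dihybrid testcross with independent assortment gives a 1:1:1:1 ratio.
The 1:1:1:1 ratio has 4 parts, so with N = 288 the expected counts are:
  purple smooth: 288 × 1/4 = 72
  purple shrunken: 288 × 1/4 = 72
  yellow smooth: 288 × 1/4 = 72
  yellow shrunken: 288 × 1/4 = 72
χ² = Σ (O − E)² / E
  purple smooth: (72 − 72)² / 72 = 0.0000
  purple shrunken: (74 − 72)² / 72 = 0.0556
  yellow smooth: (68 − 72)² / 72 = 0.2222
  yellow shrunken: (74 − 72)² / 72 = 0.0556
χ² = 0.0000 + 0.0556 + 0.2222 + 0.0556 = 0.3334 ≈ 0.333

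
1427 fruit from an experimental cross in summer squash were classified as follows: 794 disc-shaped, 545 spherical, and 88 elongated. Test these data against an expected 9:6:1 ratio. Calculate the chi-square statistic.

0.292

Under the 9:6:1 hypothesis (Σ ratio = 16, N = 1427):
  disc-shaped: 1427 × 9/16 = 802.6875
  spherical: 1427 × 6/16 = 535.125
  elongated: 1427 × 1/16 = 89.1875
χ² = Σ (O − E)² / E
  disc-shaped: (794 − 802.6875)² / 802.6875 = 0.0940
  spherical: (545 − 535.125)² / 535.125 = 0.1822
  elongated: (88 − 89.1875)² / 89.1875 = 0.0158
χ² = 0.0940 + 0.1822 + 0.0158 = 0.292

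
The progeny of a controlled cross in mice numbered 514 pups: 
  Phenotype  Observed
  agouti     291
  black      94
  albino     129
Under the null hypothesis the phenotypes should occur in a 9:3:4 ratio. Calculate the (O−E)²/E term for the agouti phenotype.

The 9:3:4 ratio has 16 parts, so with N = 514 the expected counts are:
  agouti: 514 × 9/16 = 289.125
  black: 514 × 3/16 = 96.375
  albino: 514 × 4/16 = 128.5
Contribution of agouti: (291 − 289.125)² / 289.125 = 0.0122

0.012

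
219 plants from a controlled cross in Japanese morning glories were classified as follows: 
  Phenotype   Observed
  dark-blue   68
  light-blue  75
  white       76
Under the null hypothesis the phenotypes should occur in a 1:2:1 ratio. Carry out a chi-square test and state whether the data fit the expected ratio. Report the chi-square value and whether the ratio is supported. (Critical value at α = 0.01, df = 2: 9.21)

Under the 1:2:1 hypothesis (Σ ratio = 4, N = 219):
  dark-blue: 219 × 1/4 = 54.75
  light-blue: 219 × 2/4 = 109.5
  white: 219 × 1/4 = 54.75
χ² = Σ (O − E)² / E
  dark-blue: (68 − 54.75)² / 54.75 = 3.2066
  light-blue: (75 − 109.5)² / 109.5 = 10.8699
  white: (76 − 54.75)² / 54.75 = 8.2477
χ² = 3.2066 + 10.8699 + 8.2477 = 22.3242 ≈ 22.324
Degrees of freedom = 3 − 1 = 2; critical value at α = 0.01 is 9.21.
Since 22.324 > 9.21, we reject the null hypothesis — the data do not fit the 1:2:1 ratio.

22.324; not consistent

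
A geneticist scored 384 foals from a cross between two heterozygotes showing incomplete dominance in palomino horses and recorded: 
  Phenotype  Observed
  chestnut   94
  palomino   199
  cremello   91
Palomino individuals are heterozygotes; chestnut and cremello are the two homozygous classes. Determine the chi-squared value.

With incomplete dominance, a heterozygote × heterozygote cross gives a 1:2:1 phenotypic ratio.
Total ratio parts = 4. Expected numbers out of 384:
  chestnut: 384 × 1/4 = 96
  palomino: 384 × 2/4 = 192
  cremello: 384 × 1/4 = 96
χ² = Σ (O − E)² / E
  chestnut: (94 − 96)² / 96 = 0.0417
  palomino: (199 − 192)² / 192 = 0.2552
  cremello: (91 − 96)² / 96 = 0.2604
χ² = 0.0417 + 0.2552 + 0.2604 = 0.5573 ≈ 0.557

0.557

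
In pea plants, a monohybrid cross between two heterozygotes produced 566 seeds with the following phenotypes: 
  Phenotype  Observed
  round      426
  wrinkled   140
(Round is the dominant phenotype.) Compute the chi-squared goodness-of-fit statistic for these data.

0.021

For a monohybrid cross between heterozygotes with complete dominance, the expected phenotypic ratio is 3:1.
Total ratio parts = 4. Expected numbers out of 566:
  round: 566 × 3/4 = 424.5
  wrinkled: 566 × 1/4 = 141.5
χ² = Σ (O − E)² / E
  round: (426 − 424.5)² / 424.5 = 0.0053
  wrinkled: (140 − 141.5)² / 141.5 = 0.0159
χ² = 0.0053 + 0.0159 = 0.0212 ≈ 0.021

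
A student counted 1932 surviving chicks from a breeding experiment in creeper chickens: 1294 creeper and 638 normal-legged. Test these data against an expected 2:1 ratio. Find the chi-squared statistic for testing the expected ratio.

The 2:1 ratio has 3 parts, so with N = 1932 the expected counts are:
  creeper: 1932 × 2/3 = 1288
  normal-legged: 1932 × 1/3 = 644
χ² = Σ (O − E)² / E
  creeper: (1294 − 1288)² / 1288 = 0.0280
  normal-legged: (638 − 644)² / 644 = 0.0559
χ² = 0.0280 + 0.0559 = 0.0839 ≈ 0.084

0.084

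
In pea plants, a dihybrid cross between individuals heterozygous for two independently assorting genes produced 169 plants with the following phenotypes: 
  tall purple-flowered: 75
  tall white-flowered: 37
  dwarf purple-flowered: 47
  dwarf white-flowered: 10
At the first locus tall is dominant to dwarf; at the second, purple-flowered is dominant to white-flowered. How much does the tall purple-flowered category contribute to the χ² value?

A dihybrid F₂ with independent assortment and complete dominance at both loci gives a 9:3:3:1 phenotypic ratio.
Total ratio parts = 16. Expected numbers out of 169:
  tall purple-flowered: 169 × 9/16 = 95.0625
  tall white-flowered: 169 × 3/16 = 31.6875
  dwarf purple-flowered: 169 × 3/16 = 31.6875
  dwarf white-flowered: 169 × 1/16 = 10.5625
Contribution of tall purple-flowered: (75 − 95.0625)² / 95.0625 = 4.2341

4.234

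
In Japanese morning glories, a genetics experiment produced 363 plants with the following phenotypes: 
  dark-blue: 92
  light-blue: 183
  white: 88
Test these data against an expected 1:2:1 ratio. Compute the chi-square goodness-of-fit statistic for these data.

The 1:2:1 ratio has 4 parts, so with N = 363 the expected counts are:
  dark-blue: 363 × 1/4 = 90.75
  light-blue: 363 × 2/4 = 181.5
  white: 363 × 1/4 = 90.75
χ² = Σ (O − E)² / E
  dark-blue: (92 − 90.75)² / 90.75 = 0.0172
  light-blue: (183 − 181.5)² / 181.5 = 0.0124
  white: (88 − 90.75)² / 90.75 = 0.0833
χ² = 0.0172 + 0.0124 + 0.0833 = 0.1129 ≈ 0.113

0.113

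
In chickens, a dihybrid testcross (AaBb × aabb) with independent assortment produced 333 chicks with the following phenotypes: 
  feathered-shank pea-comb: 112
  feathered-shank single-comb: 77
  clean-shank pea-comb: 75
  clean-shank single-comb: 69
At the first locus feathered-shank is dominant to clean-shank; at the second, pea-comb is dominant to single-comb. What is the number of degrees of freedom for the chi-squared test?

3

A dihybrid testcross with independent assortment gives a 1:1:1:1 ratio.
A goodness-of-fit test with 4 phenotype classes has df = 4 − 1 = 3.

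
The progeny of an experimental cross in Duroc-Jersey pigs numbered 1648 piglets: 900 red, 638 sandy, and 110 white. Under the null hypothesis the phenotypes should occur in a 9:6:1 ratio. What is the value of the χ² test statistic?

1.909

Total ratio parts = 16. Expected numbers out of 1648:
  red: 1648 × 9/16 = 927
  sandy: 1648 × 6/16 = 618
  white: 1648 × 1/16 = 103
χ² = Σ (O − E)² / E
  red: (900 − 927)² / 927 = 0.7864
  sandy: (638 − 618)² / 618 = 0.6472
  white: (110 − 103)² / 103 = 0.4757
χ² = 0.7864 + 0.6472 + 0.4757 = 1.9093 ≈ 1.909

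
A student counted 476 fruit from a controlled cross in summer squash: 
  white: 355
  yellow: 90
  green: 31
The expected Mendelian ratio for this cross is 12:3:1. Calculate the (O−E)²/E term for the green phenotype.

The 12:3:1 ratio has 16 parts, so with N = 476 the expected counts are:
  white: 476 × 12/16 = 357
  yellow: 476 × 3/16 = 89.25
  green: 476 × 1/16 = 29.75
Contribution of green: (31 − 29.75)² / 29.75 = 0.0525

0.053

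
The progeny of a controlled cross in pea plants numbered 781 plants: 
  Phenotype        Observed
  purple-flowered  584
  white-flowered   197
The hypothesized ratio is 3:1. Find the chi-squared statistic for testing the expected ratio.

0.021

Under the 3:1 hypothesis (Σ ratio = 4, N = 781):
  purple-flowered: 781 × 3/4 = 585.75
  white-flowered: 781 × 1/4 = 195.25
χ² = Σ (O − E)² / E
  purple-flowered: (584 − 585.75)² / 585.75 = 0.0052
  white-flowered: (197 − 195.25)² / 195.25 = 0.0157
χ² = 0.0052 + 0.0157 = 0.0209 ≈ 0.021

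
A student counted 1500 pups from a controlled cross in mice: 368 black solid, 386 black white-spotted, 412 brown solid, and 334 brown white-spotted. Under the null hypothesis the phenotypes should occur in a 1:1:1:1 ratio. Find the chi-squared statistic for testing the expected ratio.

8.587

Total ratio parts = 4. Expected numbers out of 1500:
  black solid: 1500 × 1/4 = 375
  black white-spotted: 1500 × 1/4 = 375
  brown solid: 1500 × 1/4 = 375
  brown white-spotted: 1500 × 1/4 = 375
χ² = Σ (O − E)² / E
  black solid: (368 − 375)² / 375 = 0.1307
  black white-spotted: (386 − 375)² / 375 = 0.3227
  brown solid: (412 − 375)² / 375 = 3.6507
  brown white-spotted: (334 − 375)² / 375 = 4.4827
χ² = 0.1307 + 0.3227 + 3.6507 + 4.4827 = 8.5868 ≈ 8.587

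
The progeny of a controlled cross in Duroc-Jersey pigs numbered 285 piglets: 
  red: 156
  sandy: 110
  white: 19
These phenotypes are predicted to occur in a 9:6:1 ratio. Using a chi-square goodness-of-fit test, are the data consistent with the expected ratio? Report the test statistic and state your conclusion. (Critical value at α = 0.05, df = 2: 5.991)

0.287; consistent

Under the 9:6:1 hypothesis (Σ ratio = 16, N = 285):
  red: 285 × 9/16 = 160.3125
  sandy: 285 × 6/16 = 106.875
  white: 285 × 1/16 = 17.8125
χ² = Σ (O − E)² / E
  red: (156 − 160.3125)² / 160.3125 = 0.1160
  sandy: (110 − 106.875)² / 106.875 = 0.0914
  white: (19 − 17.8125)² / 17.8125 = 0.0792
χ² = 0.1160 + 0.0914 + 0.0792 = 0.2866 ≈ 0.287
Degrees of freedom = 3 − 1 = 2; critical value at α = 0.05 is 5.991.
Since 0.287 < 5.991, we fail to reject the null hypothesis — the data are consistent with the 9:6:1 ratio.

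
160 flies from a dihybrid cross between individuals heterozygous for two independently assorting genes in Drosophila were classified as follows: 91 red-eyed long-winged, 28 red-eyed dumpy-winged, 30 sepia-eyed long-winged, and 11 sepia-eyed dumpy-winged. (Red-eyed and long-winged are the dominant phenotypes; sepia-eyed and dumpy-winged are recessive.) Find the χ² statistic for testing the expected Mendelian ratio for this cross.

0.244

A dihybrid F₂ with independent assortment and complete dominance at both loci gives a 9:3:3:1 phenotypic ratio.
Total ratio parts = 16. Expected numbers out of 160:
  red-eyed long-winged: 160 × 9/16 = 90
  red-eyed dumpy-winged: 160 × 3/16 = 30
  sepia-eyed long-winged: 160 × 3/16 = 30
  sepia-eyed dumpy-winged: 160 × 1/16 = 10
χ² = Σ (O − E)² / E
  red-eyed long-winged: (91 − 90)² / 90 = 0.0111
  red-eyed dumpy-winged: (28 − 30)² / 30 = 0.1333
  sepia-eyed long-winged: (30 − 30)² / 30 = 0.0000
  sepia-eyed dumpy-winged: (11 − 10)² / 10 = 0.1000
χ² = 0.0111 + 0.1333 + 0.0000 + 0.1000 = 0.2444 ≈ 0.244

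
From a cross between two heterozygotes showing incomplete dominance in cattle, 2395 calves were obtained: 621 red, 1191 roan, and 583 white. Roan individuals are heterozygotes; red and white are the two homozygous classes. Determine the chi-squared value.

1.276

With incomplete dominance, a heterozygote × heterozygote cross gives a 1:2:1 phenotypic ratio.
The 1:2:1 ratio has 4 parts, so with N = 2395 the expected counts are:
  red: 2395 × 1/4 = 598.75
  roan: 2395 × 2/4 = 1197.5
  white: 2395 × 1/4 = 598.75
χ² = Σ (O − E)² / E
  red: (621 − 598.75)² / 598.75 = 0.8268
  roan: (1191 − 1197.5)² / 1197.5 = 0.0353
  white: (583 − 598.75)² / 598.75 = 0.4143
χ² = 0.8268 + 0.0353 + 0.4143 = 1.2764 ≈ 1.276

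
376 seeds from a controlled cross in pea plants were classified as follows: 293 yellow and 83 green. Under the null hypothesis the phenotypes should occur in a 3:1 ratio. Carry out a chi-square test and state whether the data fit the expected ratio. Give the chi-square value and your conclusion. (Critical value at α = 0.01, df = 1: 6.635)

1.716; consistent

Under the 3:1 hypothesis (Σ ratio = 4, N = 376):
  yellow: 376 × 3/4 = 282
  green: 376 × 1/4 = 94
χ² = Σ (O − E)² / E
  yellow: (293 − 282)² / 282 = 0.4291
  green: (83 − 94)² / 94 = 1.2872
χ² = 0.4291 + 1.2872 = 1.7163 ≈ 1.716
Degrees of freedom = 2 − 1 = 1; critical value at α = 0.01 is 6.635.
Since 1.716 < 6.635, we fail to reject the null hypothesis — the data are consistent with the 3:1 ratio.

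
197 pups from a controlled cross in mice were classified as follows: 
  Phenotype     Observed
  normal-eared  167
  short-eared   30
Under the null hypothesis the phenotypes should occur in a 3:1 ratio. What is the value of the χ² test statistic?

Expected counts for N = 197 under a 3:1 ratio (total parts = 4):
  normal-eared: 197 × 3/4 = 147.75
  short-eared: 197 × 1/4 = 49.25
χ² = Σ (O − E)² / E
  normal-eared: (167 − 147.75)² / 147.75 = 2.5080
  short-eared: (30 − 49.25)² / 49.25 = 7.5241
χ² = 2.5080 + 7.5241 = 10.0321 ≈ 10.032

10.032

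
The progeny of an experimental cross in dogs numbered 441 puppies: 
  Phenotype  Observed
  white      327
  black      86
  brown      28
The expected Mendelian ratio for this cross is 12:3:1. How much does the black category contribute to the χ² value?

0.133

Total ratio parts = 16. Expected numbers out of 441:
  white: 441 × 12/16 = 330.75
  black: 441 × 3/16 = 82.6875
  brown: 441 × 1/16 = 27.5625
Contribution of black: (86 − 82.6875)² / 82.6875 = 0.1327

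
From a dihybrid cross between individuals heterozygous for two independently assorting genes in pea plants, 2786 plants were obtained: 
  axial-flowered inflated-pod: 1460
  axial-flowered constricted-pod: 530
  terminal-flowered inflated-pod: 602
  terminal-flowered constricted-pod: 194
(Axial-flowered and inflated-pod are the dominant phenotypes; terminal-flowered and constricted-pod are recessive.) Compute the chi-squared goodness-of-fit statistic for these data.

A dihybrid F₂ with independent assortment and complete dominance at both loci gives a 9:3:3:1 phenotypic ratio.
Under the 9:3:3:1 hypothesis (Σ ratio = 16, N = 2786):
  axial-flowered inflated-pod: 2786 × 9/16 = 1567.125
  axial-flowered constricted-pod: 2786 × 3/16 = 522.375
  terminal-flowered inflated-pod: 2786 × 3/16 = 522.375
  terminal-flowered constricted-pod: 2786 × 1/16 = 174.125
χ² = Σ (O − E)² / E
  axial-flowered inflated-pod: (1460 − 1567.125)² / 1567.125 = 7.3228
  axial-flowered constricted-pod: (530 − 522.375)² / 522.375 = 0.1113
  terminal-flowered inflated-pod: (602 − 522.375)² / 522.375 = 12.1371
  terminal-flowered constricted-pod: (194 − 174.125)² / 174.125 = 2.2686
χ² = 7.3228 + 0.1113 + 12.1371 + 2.2686 = 21.8398 ≈ 21.840

21.840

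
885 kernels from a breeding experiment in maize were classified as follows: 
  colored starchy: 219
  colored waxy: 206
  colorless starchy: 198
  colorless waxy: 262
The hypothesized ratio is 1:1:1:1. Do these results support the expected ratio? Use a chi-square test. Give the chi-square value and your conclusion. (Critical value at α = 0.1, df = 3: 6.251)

Total ratio parts = 4. Expected numbers out of 885:
  colored starchy: 885 × 1/4 = 221.25
  colored waxy: 885 × 1/4 = 221.25
  colorless starchy: 885 × 1/4 = 221.25
  colorless waxy: 885 × 1/4 = 221.25
χ² = Σ (O − E)² / E
  colored starchy: (219 − 221.25)² / 221.25 = 0.0229
  colored waxy: (206 − 221.25)² / 221.25 = 1.0511
  colorless starchy: (198 − 221.25)² / 221.25 = 2.4432
  colorless waxy: (262 − 221.25)² / 221.25 = 7.5054
χ² = 0.0229 + 1.0511 + 2.4432 + 7.5054 = 11.0226 ≈ 11.023
Degrees of freedom = 4 − 1 = 3; critical value at α = 0.1 is 6.251.
Since 11.023 > 6.251, we reject the null hypothesis — the data do not fit the 1:1:1:1 ratio.

11.023; not consistent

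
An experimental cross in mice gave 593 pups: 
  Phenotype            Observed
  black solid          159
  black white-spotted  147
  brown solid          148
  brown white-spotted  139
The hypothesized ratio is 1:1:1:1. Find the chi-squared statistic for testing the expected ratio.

The 1:1:1:1 ratio has 4 parts, so with N = 593 the expected counts are:
  black solid: 593 × 1/4 = 148.25
  black white-spotted: 593 × 1/4 = 148.25
  brown solid: 593 × 1/4 = 148.25
  brown white-spotted: 593 × 1/4 = 148.25
χ² = Σ (O − E)² / E
  black solid: (159 − 148.25)² / 148.25 = 0.7795
  black white-spotted: (147 − 148.25)² / 148.25 = 0.0105
  brown solid: (148 − 148.25)² / 148.25 = 0.0004
  brown white-spotted: (139 − 148.25)² / 148.25 = 0.5772
χ² = 0.7795 + 0.0105 + 0.0004 + 0.5772 = 1.3676 ≈ 1.368

1.368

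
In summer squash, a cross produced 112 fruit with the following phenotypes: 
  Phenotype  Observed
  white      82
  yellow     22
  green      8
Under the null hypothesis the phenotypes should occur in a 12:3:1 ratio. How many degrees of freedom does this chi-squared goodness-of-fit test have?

A goodness-of-fit test with 3 phenotype classes has df = 3 − 1 = 2.

2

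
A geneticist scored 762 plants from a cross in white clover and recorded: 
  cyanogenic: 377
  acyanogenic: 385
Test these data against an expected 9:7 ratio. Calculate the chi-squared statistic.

14.212

Total ratio parts = 16. Expected numbers out of 762:
  cyanogenic: 762 × 9/16 = 428.625
  acyanogenic: 762 × 7/16 = 333.375
χ² = Σ (O − E)² / E
  cyanogenic: (377 − 428.625)² / 428.625 = 6.2179
  acyanogenic: (385 − 333.375)² / 333.375 = 7.9944
χ² = 6.2179 + 7.9944 = 14.2123 ≈ 14.212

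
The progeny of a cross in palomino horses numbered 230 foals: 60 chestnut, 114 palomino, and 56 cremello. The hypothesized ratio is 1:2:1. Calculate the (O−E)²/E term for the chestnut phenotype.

0.109

The 1:2:1 ratio has 4 parts, so with N = 230 the expected counts are:
  chestnut: 230 × 1/4 = 57.5
  palomino: 230 × 2/4 = 115
  cremello: 230 × 1/4 = 57.5
Contribution of chestnut: (60 − 57.5)² / 57.5 = 0.1087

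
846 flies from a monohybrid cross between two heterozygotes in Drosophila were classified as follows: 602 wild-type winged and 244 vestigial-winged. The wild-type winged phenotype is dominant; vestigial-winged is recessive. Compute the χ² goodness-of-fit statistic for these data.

For a monohybrid cross between heterozygotes with complete dominance, the expected phenotypic ratio is 3:1.
The 3:1 ratio has 4 parts, so with N = 846 the expected counts are:
  wild-type winged: 846 × 3/4 = 634.5
  vestigial-winged: 846 × 1/4 = 211.5
χ² = Σ (O − E)² / E
  wild-type winged: (602 − 634.5)² / 634.5 = 1.6647
  vestigial-winged: (244 − 211.5)² / 211.5 = 4.9941
χ² = 1.6647 + 4.9941 = 6.6588 ≈ 6.659

6.659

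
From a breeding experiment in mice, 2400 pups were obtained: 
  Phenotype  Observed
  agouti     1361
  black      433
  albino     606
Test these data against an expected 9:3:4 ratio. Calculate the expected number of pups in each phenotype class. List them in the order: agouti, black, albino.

1350, 450, 600

Expected counts for N = 2400 under a 9:3:4 ratio (total parts = 16):
  agouti: 2400 × 9/16 = 1350
  black: 2400 × 3/16 = 450
  albino: 2400 × 4/16 = 600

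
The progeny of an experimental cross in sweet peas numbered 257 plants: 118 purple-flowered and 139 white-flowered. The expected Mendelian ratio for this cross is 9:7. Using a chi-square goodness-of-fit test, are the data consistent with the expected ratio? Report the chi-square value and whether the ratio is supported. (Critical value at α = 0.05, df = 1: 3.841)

11.156; not consistent

The 9:7 ratio has 16 parts, so with N = 257 the expected counts are:
  purple-flowered: 257 × 9/16 = 144.5625
  white-flowered: 257 × 7/16 = 112.4375
χ² = Σ (O − E)² / E
  purple-flowered: (118 − 144.5625)² / 144.5625 = 4.8807
  white-flowered: (139 − 112.4375)² / 112.4375 = 6.2752
χ² = 4.8807 + 6.2752 = 11.1559 ≈ 11.156
Degrees of freedom = 2 − 1 = 1; critical value at α = 0.05 is 3.841.
Since 11.156 > 3.841, we reject the null hypothesis — the data do not fit the 9:7 ratio.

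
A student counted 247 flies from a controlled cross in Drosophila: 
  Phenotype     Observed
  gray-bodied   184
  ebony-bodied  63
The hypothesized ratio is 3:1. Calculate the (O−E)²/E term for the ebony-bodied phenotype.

The 3:1 ratio has 4 parts, so with N = 247 the expected counts are:
  gray-bodied: 247 × 3/4 = 185.25
  ebony-bodied: 247 × 1/4 = 61.75
Contribution of ebony-bodied: (63 − 61.75)² / 61.75 = 0.0253

0.025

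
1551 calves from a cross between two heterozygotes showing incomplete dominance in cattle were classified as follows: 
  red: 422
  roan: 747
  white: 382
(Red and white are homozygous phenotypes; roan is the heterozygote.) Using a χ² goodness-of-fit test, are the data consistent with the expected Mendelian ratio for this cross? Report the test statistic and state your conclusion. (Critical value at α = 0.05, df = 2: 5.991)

4.158; consistent

With incomplete dominance, a heterozygote × heterozygote cross gives a 1:2:1 phenotypic ratio.
Total ratio parts = 4. Expected numbers out of 1551:
  red: 1551 × 1/4 = 387.75
  roan: 1551 × 2/4 = 775.5
  white: 1551 × 1/4 = 387.75
χ² = Σ (O − E)² / E
  red: (422 − 387.75)² / 387.75 = 3.0253
  roan: (747 − 775.5)² / 775.5 = 1.0474
  white: (382 − 387.75)² / 387.75 = 0.0853
χ² = 3.0253 + 1.0474 + 0.0853 = 4.158
Degrees of freedom = 3 − 1 = 2; critical value at α = 0.05 is 5.991.
Since 4.158 < 5.991, we fail to reject the null hypothesis — the data are consistent with the 1:2:1 ratio.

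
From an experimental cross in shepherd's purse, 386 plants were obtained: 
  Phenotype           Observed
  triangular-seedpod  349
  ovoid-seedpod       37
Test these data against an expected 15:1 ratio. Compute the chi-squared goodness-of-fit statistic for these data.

7.329

The 15:1 ratio has 16 parts, so with N = 386 the expected counts are:
  triangular-seedpod: 386 × 15/16 = 361.875
  ovoid-seedpod: 386 × 1/16 = 24.125
χ² = Σ (O − E)² / E
  triangular-seedpod: (349 − 361.875)² / 361.875 = 0.4581
  ovoid-seedpod: (37 − 24.125)² / 24.125 = 6.8711
χ² = 0.4581 + 6.8711 = 7.3292 ≈ 7.329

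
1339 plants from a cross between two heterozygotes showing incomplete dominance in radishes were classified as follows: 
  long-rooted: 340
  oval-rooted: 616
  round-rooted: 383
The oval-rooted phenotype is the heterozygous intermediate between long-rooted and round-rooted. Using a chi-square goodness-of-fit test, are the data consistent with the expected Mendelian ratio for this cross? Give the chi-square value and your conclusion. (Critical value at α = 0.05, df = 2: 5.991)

11.312; not consistent

With incomplete dominance, a heterozygote × heterozygote cross gives a 1:2:1 phenotypic ratio.
Expected counts for N = 1339 under a 1:2:1 ratio (total parts = 4):
  long-rooted: 1339 × 1/4 = 334.75
  oval-rooted: 1339 × 2/4 = 669.5
  round-rooted: 1339 × 1/4 = 334.75
χ² = Σ (O − E)² / E
  long-rooted: (340 − 334.75)² / 334.75 = 0.0823
  oval-rooted: (616 − 669.5)² / 669.5 = 4.2752
  round-rooted: (383 − 334.75)² / 334.75 = 6.9546
χ² = 0.0823 + 4.2752 + 6.9546 = 11.3121 ≈ 11.312
Degrees of freedom = 3 − 1 = 2; critical value at α = 0.05 is 5.991.
Since 11.312 > 5.991, we reject the null hypothesis — the data do not fit the 1:2:1 ratio.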